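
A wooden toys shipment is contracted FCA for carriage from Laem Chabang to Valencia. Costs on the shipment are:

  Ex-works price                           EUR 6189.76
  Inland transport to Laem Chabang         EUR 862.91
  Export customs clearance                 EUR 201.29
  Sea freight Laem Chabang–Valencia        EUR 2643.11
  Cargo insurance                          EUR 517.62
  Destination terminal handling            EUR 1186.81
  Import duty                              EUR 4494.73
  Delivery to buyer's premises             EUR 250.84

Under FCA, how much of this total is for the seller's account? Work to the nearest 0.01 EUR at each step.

Seller's account: EUR 7253.96

FCA: the seller delivers export-cleared goods to the carrier; the buyer bears costs from that point.
Seller's account: goods 6189.76 + inland to port 862.91 + export clearance 201.29 = 7253.96
Buyer's account: freight 2643.11 + insurance 517.62 + destination terminal 1186.81 + duty 4494.73 + delivery 250.84 = 9093.11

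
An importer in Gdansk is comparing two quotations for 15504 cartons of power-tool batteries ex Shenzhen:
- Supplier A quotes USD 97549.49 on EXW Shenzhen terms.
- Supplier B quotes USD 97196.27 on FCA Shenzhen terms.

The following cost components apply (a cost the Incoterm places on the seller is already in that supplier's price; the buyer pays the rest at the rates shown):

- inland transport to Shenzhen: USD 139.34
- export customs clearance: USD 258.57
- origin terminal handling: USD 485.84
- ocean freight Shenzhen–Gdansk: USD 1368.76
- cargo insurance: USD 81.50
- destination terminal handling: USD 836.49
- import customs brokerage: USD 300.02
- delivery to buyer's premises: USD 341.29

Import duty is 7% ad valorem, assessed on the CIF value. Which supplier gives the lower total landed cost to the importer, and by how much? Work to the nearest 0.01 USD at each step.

Supplier B is cheaper by USD 803.71

Supplier A (EXW):
CIF value = EXW price + inland to port + export clearance + origin terminal + freight + insurance = 97549.49 + 139.34 + 258.57 + 485.84 + 1368.76 + 81.50 = 99883.50
Import duty = 99883.50 × 7% = 6991.85
Buyer bears (A): 139.34 + 258.57 + 485.84 + 1368.76 + 81.50 + 836.49 + 300.02 + 341.29 = 3811.81
Landed cost (A) = invoice 97549.49 + 3811.81 + duty 6991.85 = 108353.15
Supplier B (FCA):
CIF value = FCA price + origin terminal + freight + insurance = 97196.27 + 485.84 + 1368.76 + 81.50 = 99132.37
Import duty = 99132.37 × 7% = 6939.27
Buyer bears (B): 485.84 + 1368.76 + 81.50 + 836.49 + 300.02 + 341.29 = 3413.90
Landed cost (B) = invoice 97196.27 + 3413.90 + duty 6939.27 = 107549.44
Difference = |108353.15 − 107549.44| = 803.71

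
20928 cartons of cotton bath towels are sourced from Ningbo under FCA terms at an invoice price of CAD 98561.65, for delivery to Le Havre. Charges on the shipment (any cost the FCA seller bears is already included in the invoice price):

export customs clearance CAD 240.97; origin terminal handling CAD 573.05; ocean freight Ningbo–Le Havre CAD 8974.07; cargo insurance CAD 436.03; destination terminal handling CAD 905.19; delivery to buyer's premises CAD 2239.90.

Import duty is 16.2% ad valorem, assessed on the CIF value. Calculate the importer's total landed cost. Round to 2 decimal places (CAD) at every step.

FCA: the seller delivers export-cleared goods to the carrier; the buyer bears costs from that point.
Already in the invoice (seller's account under FCA): export clearance — exclude.
CIF value = FCA price + origin terminal + freight + insurance = 98561.65 + 573.05 + 8974.07 + 436.03 = 108544.80
Import duty = 108544.80 × 16.2% = 17584.26
Buyer bears: origin terminal 573.05 + freight 8974.07 + insurance 436.03 + destination terminal 905.19 + delivery 2239.90 + duty 17584.26 = 30712.50
Landed cost = invoice 98561.65 + 30712.50 = 129274.15

Total landed cost: CAD 129274.15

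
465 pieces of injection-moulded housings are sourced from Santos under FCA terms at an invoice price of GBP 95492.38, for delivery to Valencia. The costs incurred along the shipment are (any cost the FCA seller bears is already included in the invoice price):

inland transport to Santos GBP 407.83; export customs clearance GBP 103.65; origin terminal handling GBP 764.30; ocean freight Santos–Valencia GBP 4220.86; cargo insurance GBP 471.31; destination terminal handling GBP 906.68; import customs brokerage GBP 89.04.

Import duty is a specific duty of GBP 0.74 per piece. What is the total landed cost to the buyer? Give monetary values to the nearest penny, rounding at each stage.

Total landed cost: GBP 102288.67

FCA: the seller delivers export-cleared goods to the carrier; the buyer bears costs from that point.
Already in the invoice (seller's account under FCA): inland to port, export clearance — exclude.
CIF value = FCA price + origin terminal + freight + insurance = 95492.38 + 764.30 + 4220.86 + 471.31 = 100948.85
Import duty = 465 × 0.74 = 344.10
Buyer bears: origin terminal 764.30 + freight 4220.86 + insurance 471.31 + destination terminal 906.68 + brokerage 89.04 + duty 344.10 = 6796.29
Landed cost = invoice 95492.38 + 6796.29 = 102288.67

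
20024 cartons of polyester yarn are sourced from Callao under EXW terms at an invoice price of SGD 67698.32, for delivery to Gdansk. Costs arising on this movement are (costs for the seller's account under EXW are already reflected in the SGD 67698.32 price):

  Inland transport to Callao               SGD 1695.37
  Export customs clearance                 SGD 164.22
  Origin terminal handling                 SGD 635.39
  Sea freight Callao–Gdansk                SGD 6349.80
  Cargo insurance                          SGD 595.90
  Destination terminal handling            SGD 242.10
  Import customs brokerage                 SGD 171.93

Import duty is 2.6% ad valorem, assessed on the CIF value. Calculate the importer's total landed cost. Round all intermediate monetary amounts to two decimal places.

EXW: the seller makes goods available at their premises; the buyer bears all onward costs.
CIF value = EXW price + inland to port + export clearance + origin terminal + freight + insurance = 67698.32 + 1695.37 + 164.22 + 635.39 + 6349.80 + 595.90 = 77139.00
Import duty = 77139.00 × 2.6% = 2005.61
Buyer bears: inland to port 1695.37 + export clearance 164.22 + origin terminal 635.39 + freight 6349.80 + insurance 595.90 + destination terminal 242.10 + brokerage 171.93 + duty 2005.61 = 11860.32
Landed cost = invoice 67698.32 + 11860.32 = 79558.64

Total landed cost: SGD 79558.64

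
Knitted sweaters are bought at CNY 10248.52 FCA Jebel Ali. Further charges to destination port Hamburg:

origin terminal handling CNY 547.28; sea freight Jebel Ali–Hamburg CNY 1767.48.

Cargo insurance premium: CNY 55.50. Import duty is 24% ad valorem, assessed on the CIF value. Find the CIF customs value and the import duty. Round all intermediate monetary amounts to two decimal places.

CIF value: CNY 12618.78; import duty: CNY 3028.51

CIF = FCA price + pre-shipment costs + freight + insurance
CIF = 10248.52 + 547.28 + 1767.48 + 55.50 = 12618.78
Import duty = 12618.78 × 24% = 3028.51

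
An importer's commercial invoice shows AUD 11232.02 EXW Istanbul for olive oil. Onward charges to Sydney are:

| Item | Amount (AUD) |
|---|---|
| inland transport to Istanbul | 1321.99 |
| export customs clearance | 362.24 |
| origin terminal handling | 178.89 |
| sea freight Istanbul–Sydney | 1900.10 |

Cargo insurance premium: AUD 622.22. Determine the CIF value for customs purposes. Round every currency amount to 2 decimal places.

CIF = EXW price + pre-shipment costs + freight + insurance
CIF = 11232.02 + 1321.99 + 362.24 + 178.89 + 1900.10 + 622.22 = 15617.46

CIF value: AUD 15617.46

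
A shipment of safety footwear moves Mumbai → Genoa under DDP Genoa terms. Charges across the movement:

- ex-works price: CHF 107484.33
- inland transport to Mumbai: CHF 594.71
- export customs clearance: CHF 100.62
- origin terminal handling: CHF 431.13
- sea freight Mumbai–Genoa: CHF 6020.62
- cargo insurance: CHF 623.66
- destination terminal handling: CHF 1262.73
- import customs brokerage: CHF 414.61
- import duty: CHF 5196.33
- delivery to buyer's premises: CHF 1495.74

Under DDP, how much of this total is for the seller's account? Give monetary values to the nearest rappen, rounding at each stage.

Seller's account: CHF 123624.48

DDP: the seller bears all costs including import duty.
Seller's account: goods 107484.33 + inland to port 594.71 + export clearance 100.62 + origin terminal 431.13 + freight 6020.62 + insurance 623.66 + destination terminal 1262.73 + brokerage 414.61 + duty 5196.33 + delivery 1495.74 = 123624.48
Buyer's account: 0.00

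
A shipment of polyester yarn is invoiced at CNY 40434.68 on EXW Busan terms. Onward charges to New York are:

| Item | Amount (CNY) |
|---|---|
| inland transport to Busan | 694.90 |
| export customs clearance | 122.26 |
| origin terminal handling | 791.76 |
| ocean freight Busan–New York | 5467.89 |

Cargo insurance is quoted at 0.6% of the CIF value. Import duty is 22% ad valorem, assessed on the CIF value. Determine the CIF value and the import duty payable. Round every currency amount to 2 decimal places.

Let C be the CIF value. C = EXW price + pre-shipment costs + freight + 0.6% × C
C − 0.6% × C = 40434.68 + 694.90 + 122.26 + 791.76 + 5467.89
0.994 × C = 47511.49
C = 47511.49 / 0.994 = 47798.28
Insurance premium = 0.6% × 47798.28 = 286.79
Import duty = 47798.28 × 22% = 10515.62

CIF value: CNY 47798.28; import duty: CNY 10515.62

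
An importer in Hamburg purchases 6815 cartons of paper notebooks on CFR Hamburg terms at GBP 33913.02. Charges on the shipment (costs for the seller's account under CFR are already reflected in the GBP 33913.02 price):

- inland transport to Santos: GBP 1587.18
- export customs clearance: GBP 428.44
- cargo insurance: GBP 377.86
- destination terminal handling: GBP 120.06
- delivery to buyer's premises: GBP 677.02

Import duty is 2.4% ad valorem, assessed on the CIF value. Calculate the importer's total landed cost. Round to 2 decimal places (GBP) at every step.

CFR: the seller pays costs through ocean freight to the destination port, but not insurance.
Already in the invoice (seller's account under CFR): inland to port, export clearance — exclude.
CIF value = CFR price + insurance = 33913.02 + 377.86 = 34290.88
Import duty = 34290.88 × 2.4% = 822.98
Buyer bears: insurance 377.86 + destination terminal 120.06 + delivery 677.02 + duty 822.98 = 1997.92
Landed cost = invoice 33913.02 + 1997.92 = 35910.94

Total landed cost: GBP 35910.94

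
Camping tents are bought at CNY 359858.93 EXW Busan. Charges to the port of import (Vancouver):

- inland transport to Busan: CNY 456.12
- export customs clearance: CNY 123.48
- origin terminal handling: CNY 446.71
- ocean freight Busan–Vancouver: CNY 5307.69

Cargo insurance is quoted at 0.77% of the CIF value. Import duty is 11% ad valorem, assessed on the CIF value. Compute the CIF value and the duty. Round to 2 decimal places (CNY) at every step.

CIF value: CNY 369034.50; import duty: CNY 40593.80

Let C be the CIF value. C = EXW price + pre-shipment costs + freight + 0.77% × C
C − 0.77% × C = 359858.93 + 456.12 + 123.48 + 446.71 + 5307.69
0.9923 × C = 366192.93
C = 366192.93 / 0.9923 = 369034.50
Insurance premium = 0.77% × 369034.50 = 2841.57
Import duty = 369034.50 × 11% = 40593.80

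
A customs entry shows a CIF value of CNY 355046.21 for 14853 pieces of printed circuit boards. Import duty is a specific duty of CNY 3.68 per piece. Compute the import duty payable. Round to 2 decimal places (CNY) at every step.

Import duty: CNY 54659.04

Import duty = 14853 × 3.68 = 54659.04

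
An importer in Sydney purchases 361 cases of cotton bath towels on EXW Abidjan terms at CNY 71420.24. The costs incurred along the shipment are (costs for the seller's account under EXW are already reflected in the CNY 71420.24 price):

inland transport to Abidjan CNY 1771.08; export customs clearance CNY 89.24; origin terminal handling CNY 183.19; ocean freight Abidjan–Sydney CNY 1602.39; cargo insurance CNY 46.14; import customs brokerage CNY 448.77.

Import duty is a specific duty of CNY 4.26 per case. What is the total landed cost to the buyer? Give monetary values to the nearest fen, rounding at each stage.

EXW: the seller makes goods available at their premises; the buyer bears all onward costs.
CIF value = EXW price + inland to port + export clearance + origin terminal + freight + insurance = 71420.24 + 1771.08 + 89.24 + 183.19 + 1602.39 + 46.14 = 75112.28
Import duty = 361 × 4.26 = 1537.86
Buyer bears: inland to port 1771.08 + export clearance 89.24 + origin terminal 183.19 + freight 1602.39 + insurance 46.14 + brokerage 448.77 + duty 1537.86 = 5678.67
Landed cost = invoice 71420.24 + 5678.67 = 77098.91

Total landed cost: CNY 77098.91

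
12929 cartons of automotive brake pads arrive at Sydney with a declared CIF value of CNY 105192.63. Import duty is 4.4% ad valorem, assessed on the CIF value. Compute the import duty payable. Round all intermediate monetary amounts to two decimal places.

Import duty = 105192.63 × 4.4% = 4628.48

Import duty: CNY 4628.48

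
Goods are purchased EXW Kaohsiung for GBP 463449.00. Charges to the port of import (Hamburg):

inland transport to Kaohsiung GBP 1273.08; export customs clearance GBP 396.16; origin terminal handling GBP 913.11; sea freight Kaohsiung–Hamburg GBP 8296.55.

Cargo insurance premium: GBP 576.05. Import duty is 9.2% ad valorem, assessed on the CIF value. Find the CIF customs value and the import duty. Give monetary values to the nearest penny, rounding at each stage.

CIF = EXW price + pre-shipment costs + freight + insurance
CIF = 463449.00 + 1273.08 + 396.16 + 913.11 + 8296.55 + 576.05 = 474903.95
Import duty = 474903.95 × 9.2% = 43691.16

CIF value: GBP 474903.95; import duty: GBP 43691.16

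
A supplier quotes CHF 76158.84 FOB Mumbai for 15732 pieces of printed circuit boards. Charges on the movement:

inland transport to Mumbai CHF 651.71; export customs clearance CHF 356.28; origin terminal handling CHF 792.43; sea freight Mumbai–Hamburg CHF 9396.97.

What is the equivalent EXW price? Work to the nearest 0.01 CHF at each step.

EXW price: CHF 74358.42

Not relevant to the conversion: freight — on the buyer under both terms; not part of either seller's price.
From FOB to EXW, the seller no longer bears: inland to port, export clearance, origin terminal.
EXW price = 76158.84 − 651.71 − 356.28 − 792.43 = 74358.42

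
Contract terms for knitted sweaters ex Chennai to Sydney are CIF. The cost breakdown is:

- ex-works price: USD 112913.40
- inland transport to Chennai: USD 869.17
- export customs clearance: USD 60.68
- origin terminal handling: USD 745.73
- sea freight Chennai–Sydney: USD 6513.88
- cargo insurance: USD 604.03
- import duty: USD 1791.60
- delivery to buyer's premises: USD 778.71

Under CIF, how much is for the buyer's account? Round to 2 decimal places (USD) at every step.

Buyer's account: USD 2570.31

CIF: the seller pays costs through ocean freight and marine insurance to the destination port.
Seller's account: goods 112913.40 + inland to port 869.17 + export clearance 60.68 + origin terminal 745.73 + freight 6513.88 + insurance 604.03 = 121706.89
Buyer's account: duty 1791.60 + delivery 778.71 = 2570.31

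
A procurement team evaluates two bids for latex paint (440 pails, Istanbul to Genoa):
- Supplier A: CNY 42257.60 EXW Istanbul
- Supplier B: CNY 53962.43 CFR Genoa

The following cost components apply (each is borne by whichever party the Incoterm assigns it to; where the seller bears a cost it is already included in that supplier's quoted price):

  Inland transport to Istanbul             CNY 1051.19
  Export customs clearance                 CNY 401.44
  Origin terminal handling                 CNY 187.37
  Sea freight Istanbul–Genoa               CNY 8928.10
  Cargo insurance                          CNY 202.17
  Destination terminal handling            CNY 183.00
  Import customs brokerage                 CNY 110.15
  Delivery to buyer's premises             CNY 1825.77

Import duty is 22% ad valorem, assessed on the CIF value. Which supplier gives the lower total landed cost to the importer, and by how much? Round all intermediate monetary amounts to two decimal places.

Supplier A (EXW):
CIF value = EXW price + inland to port + export clearance + origin terminal + freight + insurance = 42257.60 + 1051.19 + 401.44 + 187.37 + 8928.10 + 202.17 = 53027.87
Import duty = 53027.87 × 22% = 11666.13
Buyer bears (A): 1051.19 + 401.44 + 187.37 + 8928.10 + 202.17 + 183.00 + 110.15 + 1825.77 = 12889.19
Landed cost (A) = invoice 42257.60 + 12889.19 + duty 11666.13 = 66812.92
Supplier B (CFR):
CIF value = CFR price + insurance = 53962.43 + 202.17 = 54164.60
Import duty = 54164.60 × 22% = 11916.21
Buyer bears (B): 202.17 + 183.00 + 110.15 + 1825.77 = 2321.09
Landed cost (B) = invoice 53962.43 + 2321.09 + duty 11916.21 = 68199.73
Difference = |66812.92 − 68199.73| = 1386.81

Supplier A is cheaper by CNY 1386.81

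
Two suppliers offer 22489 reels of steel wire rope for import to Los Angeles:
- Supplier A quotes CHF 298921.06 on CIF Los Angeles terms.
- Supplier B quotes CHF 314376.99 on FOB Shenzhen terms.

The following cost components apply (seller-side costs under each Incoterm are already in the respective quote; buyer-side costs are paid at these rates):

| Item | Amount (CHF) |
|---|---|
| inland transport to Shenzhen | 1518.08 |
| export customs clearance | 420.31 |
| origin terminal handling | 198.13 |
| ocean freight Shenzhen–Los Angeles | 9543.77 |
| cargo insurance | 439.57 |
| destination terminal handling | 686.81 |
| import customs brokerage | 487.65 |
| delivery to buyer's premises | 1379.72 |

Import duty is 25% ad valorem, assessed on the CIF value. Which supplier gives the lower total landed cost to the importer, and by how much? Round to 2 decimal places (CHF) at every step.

Supplier A (CIF):
The CIF price already equals the CIF value: 298921.06
Import duty = 298921.06 × 25% = 74730.27
Buyer bears (A): 686.81 + 487.65 + 1379.72 = 2554.18
Landed cost (A) = invoice 298921.06 + 2554.18 + duty 74730.27 = 376205.51
Supplier B (FOB):
CIF value = FOB price + freight + insurance = 314376.99 + 9543.77 + 439.57 = 324360.33
Import duty = 324360.33 × 25% = 81090.08
Buyer bears (B): 9543.77 + 439.57 + 686.81 + 487.65 + 1379.72 = 12537.52
Landed cost (B) = invoice 314376.99 + 12537.52 + duty 81090.08 = 408004.59
Difference = |376205.51 − 408004.59| = 31799.08

Supplier A is cheaper by CHF 31799.08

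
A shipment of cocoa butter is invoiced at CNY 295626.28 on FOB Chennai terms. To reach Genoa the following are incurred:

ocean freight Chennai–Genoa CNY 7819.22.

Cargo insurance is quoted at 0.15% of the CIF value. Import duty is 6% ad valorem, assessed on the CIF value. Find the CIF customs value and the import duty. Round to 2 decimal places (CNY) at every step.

CIF value: CNY 303901.35; import duty: CNY 18234.08

Let C be the CIF value. C = FOB price + freight + 0.15% × C
C − 0.15% × C = 295626.28 + 7819.22
0.9985 × C = 303445.50
C = 303445.50 / 0.9985 = 303901.35
Insurance premium = 0.15% × 303901.35 = 455.85
Import duty = 303901.35 × 6% = 18234.08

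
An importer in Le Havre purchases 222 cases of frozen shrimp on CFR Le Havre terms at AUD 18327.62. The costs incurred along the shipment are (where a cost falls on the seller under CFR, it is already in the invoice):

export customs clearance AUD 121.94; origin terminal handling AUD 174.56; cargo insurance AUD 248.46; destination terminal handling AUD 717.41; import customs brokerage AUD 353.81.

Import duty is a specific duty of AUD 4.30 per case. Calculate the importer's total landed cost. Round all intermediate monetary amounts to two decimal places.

CFR: the seller pays costs through ocean freight to the destination port, but not insurance.
Already in the invoice (seller's account under CFR): export clearance, origin terminal — exclude.
CIF value = CFR price + insurance = 18327.62 + 248.46 = 18576.08
Import duty = 222 × 4.30 = 954.60
Buyer bears: insurance 248.46 + destination terminal 717.41 + brokerage 353.81 + duty 954.60 = 2274.28
Landed cost = invoice 18327.62 + 2274.28 = 20601.90

Total landed cost: AUD 20601.90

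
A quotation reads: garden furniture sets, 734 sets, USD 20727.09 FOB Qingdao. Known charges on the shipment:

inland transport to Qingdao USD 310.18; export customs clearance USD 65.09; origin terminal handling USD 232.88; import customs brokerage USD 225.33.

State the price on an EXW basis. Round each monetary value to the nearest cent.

Not relevant to the conversion: brokerage — on the buyer under both terms; not part of either seller's price.
From FOB to EXW, the seller no longer bears: inland to port, export clearance, origin terminal.
EXW price = 20727.09 − 310.18 − 65.09 − 232.88 = 20118.94

EXW price: USD 20118.94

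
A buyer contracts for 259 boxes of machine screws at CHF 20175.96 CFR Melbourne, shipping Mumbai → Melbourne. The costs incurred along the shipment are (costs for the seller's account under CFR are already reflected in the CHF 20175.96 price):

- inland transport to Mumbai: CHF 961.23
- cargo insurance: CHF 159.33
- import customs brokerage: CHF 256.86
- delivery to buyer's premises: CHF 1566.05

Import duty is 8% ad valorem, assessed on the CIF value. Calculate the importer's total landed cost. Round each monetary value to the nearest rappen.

CFR: the seller pays costs through ocean freight to the destination port, but not insurance.
Already in the invoice (seller's account under CFR): inland to port — exclude.
CIF value = CFR price + insurance = 20175.96 + 159.33 = 20335.29
Import duty = 20335.29 × 8% = 1626.82
Buyer bears: insurance 159.33 + brokerage 256.86 + delivery 1566.05 + duty 1626.82 = 3609.06
Landed cost = invoice 20175.96 + 3609.06 = 23785.02

Total landed cost: CHF 23785.02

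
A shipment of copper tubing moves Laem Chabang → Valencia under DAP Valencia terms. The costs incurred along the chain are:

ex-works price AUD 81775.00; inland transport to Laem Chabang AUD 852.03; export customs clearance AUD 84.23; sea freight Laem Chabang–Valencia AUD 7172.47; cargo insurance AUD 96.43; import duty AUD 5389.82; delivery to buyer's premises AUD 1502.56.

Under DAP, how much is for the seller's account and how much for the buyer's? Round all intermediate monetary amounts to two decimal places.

DAP: the seller bears all costs to the named destination except import duty and clearance.
Seller's account: goods 81775.00 + inland to port 852.03 + export clearance 84.23 + freight 7172.47 + insurance 96.43 + delivery 1502.56 = 91482.72
Buyer's account: duty 5389.82 = 5389.82

Seller: AUD 91482.72; buyer: AUD 5389.82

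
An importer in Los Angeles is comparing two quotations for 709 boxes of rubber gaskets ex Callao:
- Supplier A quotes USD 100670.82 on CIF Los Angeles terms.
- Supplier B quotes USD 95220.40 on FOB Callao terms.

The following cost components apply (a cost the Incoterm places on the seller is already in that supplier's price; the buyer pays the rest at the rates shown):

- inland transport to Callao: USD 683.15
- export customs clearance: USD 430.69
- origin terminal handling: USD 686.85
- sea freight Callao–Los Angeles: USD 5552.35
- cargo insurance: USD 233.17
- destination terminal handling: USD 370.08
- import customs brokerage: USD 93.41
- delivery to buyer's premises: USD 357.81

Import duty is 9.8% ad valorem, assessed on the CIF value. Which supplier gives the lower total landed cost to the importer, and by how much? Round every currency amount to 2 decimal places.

Supplier A is cheaper by USD 367.94

Supplier A (CIF):
The CIF price already equals the CIF value: 100670.82
Import duty = 100670.82 × 9.8% = 9865.74
Buyer bears (A): 370.08 + 93.41 + 357.81 = 821.30
Landed cost (A) = invoice 100670.82 + 821.30 + duty 9865.74 = 111357.86
Supplier B (FOB):
CIF value = FOB price + freight + insurance = 95220.40 + 5552.35 + 233.17 = 101005.92
Import duty = 101005.92 × 9.8% = 9898.58
Buyer bears (B): 5552.35 + 233.17 + 370.08 + 93.41 + 357.81 = 6606.82
Landed cost (B) = invoice 95220.40 + 6606.82 + duty 9898.58 = 111725.80
Difference = |111357.86 − 111725.80| = 367.94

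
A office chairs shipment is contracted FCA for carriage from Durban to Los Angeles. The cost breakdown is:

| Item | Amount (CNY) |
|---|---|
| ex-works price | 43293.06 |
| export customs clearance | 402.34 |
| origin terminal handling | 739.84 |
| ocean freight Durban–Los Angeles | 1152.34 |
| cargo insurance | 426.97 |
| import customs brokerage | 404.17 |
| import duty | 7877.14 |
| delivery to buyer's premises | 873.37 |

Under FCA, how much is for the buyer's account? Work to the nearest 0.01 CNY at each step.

Buyer's account: CNY 11473.83

FCA: the seller delivers export-cleared goods to the carrier; the buyer bears costs from that point.
Seller's account: goods 43293.06 + export clearance 402.34 = 43695.40
Buyer's account: origin terminal 739.84 + freight 1152.34 + insurance 426.97 + brokerage 404.17 + duty 7877.14 + delivery 873.37 = 11473.83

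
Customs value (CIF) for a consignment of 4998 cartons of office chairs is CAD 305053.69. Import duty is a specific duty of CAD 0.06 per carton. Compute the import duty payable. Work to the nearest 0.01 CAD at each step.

Import duty = 4998 × 0.06 = 299.88

Import duty: CAD 299.88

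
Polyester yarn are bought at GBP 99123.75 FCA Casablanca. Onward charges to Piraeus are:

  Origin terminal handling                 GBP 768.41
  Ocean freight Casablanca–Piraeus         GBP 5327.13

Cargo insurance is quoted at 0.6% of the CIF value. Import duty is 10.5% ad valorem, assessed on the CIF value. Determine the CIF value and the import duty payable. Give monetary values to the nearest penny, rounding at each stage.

CIF value: GBP 105854.42; import duty: GBP 11114.71

Let C be the CIF value. C = FCA price + pre-shipment costs + freight + 0.6% × C
C − 0.6% × C = 99123.75 + 768.41 + 5327.13
0.994 × C = 105219.29
C = 105219.29 / 0.994 = 105854.42
Insurance premium = 0.6% × 105854.42 = 635.13
Import duty = 105854.42 × 10.5% = 11114.71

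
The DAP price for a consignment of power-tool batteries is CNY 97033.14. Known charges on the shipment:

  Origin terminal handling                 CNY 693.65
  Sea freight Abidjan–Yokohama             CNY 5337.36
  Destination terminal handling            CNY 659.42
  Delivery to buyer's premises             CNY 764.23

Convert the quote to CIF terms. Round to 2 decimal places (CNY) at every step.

CIF price: CNY 95609.49

Not relevant to the conversion: freight, origin terminal — on the seller under both DAP and CIF; already in the DAP price and stays in the CIF price.
From DAP to CIF, the seller no longer bears: destination terminal, delivery.
CIF price = 97033.14 − 659.42 − 764.23 = 95609.49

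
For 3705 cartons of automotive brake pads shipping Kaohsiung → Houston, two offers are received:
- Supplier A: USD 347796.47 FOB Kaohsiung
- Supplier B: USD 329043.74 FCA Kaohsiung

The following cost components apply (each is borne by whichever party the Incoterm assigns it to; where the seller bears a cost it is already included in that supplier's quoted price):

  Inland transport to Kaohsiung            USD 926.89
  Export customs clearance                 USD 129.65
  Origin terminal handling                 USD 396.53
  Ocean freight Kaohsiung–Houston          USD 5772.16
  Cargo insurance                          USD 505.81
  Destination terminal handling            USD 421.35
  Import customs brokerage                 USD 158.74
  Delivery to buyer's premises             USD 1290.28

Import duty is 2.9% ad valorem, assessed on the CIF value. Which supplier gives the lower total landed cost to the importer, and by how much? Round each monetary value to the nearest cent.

Supplier B is cheaper by USD 18888.53

Supplier A (FOB):
CIF value = FOB price + freight + insurance = 347796.47 + 5772.16 + 505.81 = 354074.44
Import duty = 354074.44 × 2.9% = 10268.16
Buyer bears (A): 5772.16 + 505.81 + 421.35 + 158.74 + 1290.28 = 8148.34
Landed cost (A) = invoice 347796.47 + 8148.34 + duty 10268.16 = 366212.97
Supplier B (FCA):
CIF value = FCA price + origin terminal + freight + insurance = 329043.74 + 396.53 + 5772.16 + 505.81 = 335718.24
Import duty = 335718.24 × 2.9% = 9735.83
Buyer bears (B): 396.53 + 5772.16 + 505.81 + 421.35 + 158.74 + 1290.28 = 8544.87
Landed cost (B) = invoice 329043.74 + 8544.87 + duty 9735.83 = 347324.44
Difference = |366212.97 − 347324.44| = 18888.53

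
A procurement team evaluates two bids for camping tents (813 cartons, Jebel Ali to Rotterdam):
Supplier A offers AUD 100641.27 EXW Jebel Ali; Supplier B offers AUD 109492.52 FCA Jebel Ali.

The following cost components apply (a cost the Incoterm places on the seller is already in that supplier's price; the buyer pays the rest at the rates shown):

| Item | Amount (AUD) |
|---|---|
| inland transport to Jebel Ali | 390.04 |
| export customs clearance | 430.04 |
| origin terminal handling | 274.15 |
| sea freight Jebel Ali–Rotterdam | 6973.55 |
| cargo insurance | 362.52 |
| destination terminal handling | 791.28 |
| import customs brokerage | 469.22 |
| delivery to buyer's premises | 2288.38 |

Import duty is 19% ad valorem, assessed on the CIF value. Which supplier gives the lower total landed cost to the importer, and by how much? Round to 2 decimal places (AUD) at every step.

Supplier A (EXW):
CIF value = EXW price + inland to port + export clearance + origin terminal + freight + insurance = 100641.27 + 390.04 + 430.04 + 274.15 + 6973.55 + 362.52 = 109071.57
Import duty = 109071.57 × 19% = 20723.60
Buyer bears (A): 390.04 + 430.04 + 274.15 + 6973.55 + 362.52 + 791.28 + 469.22 + 2288.38 = 11979.18
Landed cost (A) = invoice 100641.27 + 11979.18 + duty 20723.60 = 133344.05
Supplier B (FCA):
CIF value = FCA price + origin terminal + freight + insurance = 109492.52 + 274.15 + 6973.55 + 362.52 = 117102.74
Import duty = 117102.74 × 19% = 22249.52
Buyer bears (B): 274.15 + 6973.55 + 362.52 + 791.28 + 469.22 + 2288.38 = 11159.10
Landed cost (B) = invoice 109492.52 + 11159.10 + duty 22249.52 = 142901.14
Difference = |133344.05 − 142901.14| = 9557.09

Supplier A is cheaper by AUD 9557.09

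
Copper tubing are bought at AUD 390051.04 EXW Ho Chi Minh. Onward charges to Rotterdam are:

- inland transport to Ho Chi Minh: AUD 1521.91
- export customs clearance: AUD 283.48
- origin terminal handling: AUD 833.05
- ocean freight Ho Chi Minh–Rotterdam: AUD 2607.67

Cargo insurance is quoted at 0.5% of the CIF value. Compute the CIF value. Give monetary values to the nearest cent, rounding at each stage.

Let C be the CIF value. C = EXW price + pre-shipment costs + freight + 0.5% × C
C − 0.5% × C = 390051.04 + 1521.91 + 283.48 + 833.05 + 2607.67
0.995 × C = 395297.15
C = 395297.15 / 0.995 = 397283.57
Insurance premium = 0.5% × 397283.57 = 1986.42

CIF value: AUD 397283.57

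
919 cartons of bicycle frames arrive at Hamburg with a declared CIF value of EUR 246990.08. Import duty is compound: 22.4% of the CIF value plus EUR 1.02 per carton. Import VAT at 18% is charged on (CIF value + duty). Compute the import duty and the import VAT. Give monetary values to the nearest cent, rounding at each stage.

Ad valorem component: 246990.08 × 22.4% = 55325.78
Specific component: 919 × 1.02 = 937.38
Import duty = 55325.78 + 937.38 = 56263.16
VAT base = CIF + duty = 246990.08 + 56263.16 = 303253.24
Import VAT = 303253.24 × 18% = 54585.58

Import duty: EUR 56263.16; import VAT: EUR 54585.58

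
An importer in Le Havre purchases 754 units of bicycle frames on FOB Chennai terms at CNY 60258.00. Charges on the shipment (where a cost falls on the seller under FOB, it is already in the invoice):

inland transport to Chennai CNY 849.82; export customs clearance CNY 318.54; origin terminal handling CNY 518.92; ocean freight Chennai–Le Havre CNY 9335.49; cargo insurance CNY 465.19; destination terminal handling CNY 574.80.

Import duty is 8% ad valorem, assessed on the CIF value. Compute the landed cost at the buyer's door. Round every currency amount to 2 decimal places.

Total landed cost: CNY 76238.17

FOB: the seller bears costs until goods are on board at the origin port; the buyer bears freight, insurance and all costs thereafter.
Already in the invoice (seller's account under FOB): inland to port, export clearance, origin terminal — exclude.
CIF value = FOB price + freight + insurance = 60258.00 + 9335.49 + 465.19 = 70058.68
Import duty = 70058.68 × 8% = 5604.69
Buyer bears: freight 9335.49 + insurance 465.19 + destination terminal 574.80 + duty 5604.69 = 15980.17
Landed cost = invoice 60258.00 + 15980.17 = 76238.17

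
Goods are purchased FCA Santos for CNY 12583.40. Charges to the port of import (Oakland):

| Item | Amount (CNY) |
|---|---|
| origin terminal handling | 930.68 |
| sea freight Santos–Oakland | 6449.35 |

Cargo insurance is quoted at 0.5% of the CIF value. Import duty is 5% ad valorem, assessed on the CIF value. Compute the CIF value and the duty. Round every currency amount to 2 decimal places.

Let C be the CIF value. C = FCA price + pre-shipment costs + freight + 0.5% × C
C − 0.5% × C = 12583.40 + 930.68 + 6449.35
0.995 × C = 19963.43
C = 19963.43 / 0.995 = 20063.75
Insurance premium = 0.5% × 20063.75 = 100.32
Import duty = 20063.75 × 5% = 1003.19

CIF value: CNY 20063.75; import duty: CNY 1003.19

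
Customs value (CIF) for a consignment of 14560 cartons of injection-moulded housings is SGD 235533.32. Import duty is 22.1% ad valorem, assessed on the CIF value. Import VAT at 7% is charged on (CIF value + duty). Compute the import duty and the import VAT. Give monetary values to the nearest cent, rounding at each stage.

Import duty: SGD 52052.86; import VAT: SGD 20131.03

Import duty = 235533.32 × 22.1% = 52052.86
VAT base = CIF + duty = 235533.32 + 52052.86 = 287586.18
Import VAT = 287586.18 × 7% = 20131.03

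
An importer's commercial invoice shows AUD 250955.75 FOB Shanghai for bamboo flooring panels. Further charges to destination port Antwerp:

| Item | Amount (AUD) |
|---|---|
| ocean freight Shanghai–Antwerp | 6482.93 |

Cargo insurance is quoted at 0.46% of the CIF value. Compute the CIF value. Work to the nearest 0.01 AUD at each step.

CIF value: AUD 258628.37

Let C be the CIF value. C = FOB price + freight + 0.46% × C
C − 0.46% × C = 250955.75 + 6482.93
0.9954 × C = 257438.68
C = 257438.68 / 0.9954 = 258628.37
Insurance premium = 0.46% × 258628.37 = 1189.69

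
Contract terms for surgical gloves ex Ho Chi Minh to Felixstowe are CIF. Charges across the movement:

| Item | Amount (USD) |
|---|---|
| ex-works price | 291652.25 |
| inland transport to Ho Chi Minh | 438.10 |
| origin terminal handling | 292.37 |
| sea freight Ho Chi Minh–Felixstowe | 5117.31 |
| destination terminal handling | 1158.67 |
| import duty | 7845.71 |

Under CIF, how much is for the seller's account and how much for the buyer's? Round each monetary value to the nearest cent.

Seller: USD 297500.03; buyer: USD 9004.38

CIF: the seller pays costs through ocean freight and marine insurance to the destination port.
Seller's account: goods 291652.25 + inland to port 438.10 + origin terminal 292.37 + freight 5117.31 = 297500.03
Buyer's account: destination terminal 1158.67 + duty 7845.71 = 9004.38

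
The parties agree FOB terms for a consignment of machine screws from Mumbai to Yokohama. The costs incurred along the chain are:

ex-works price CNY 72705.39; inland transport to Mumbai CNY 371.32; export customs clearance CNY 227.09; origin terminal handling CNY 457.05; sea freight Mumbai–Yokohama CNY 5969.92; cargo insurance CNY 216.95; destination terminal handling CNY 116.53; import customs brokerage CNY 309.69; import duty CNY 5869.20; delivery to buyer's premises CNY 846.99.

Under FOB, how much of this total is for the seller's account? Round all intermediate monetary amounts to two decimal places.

FOB: the seller bears costs until goods are on board at the origin port; the buyer bears freight, insurance and all costs thereafter.
Seller's account: goods 72705.39 + inland to port 371.32 + export clearance 227.09 + origin terminal 457.05 = 73760.85
Buyer's account: freight 5969.92 + insurance 216.95 + destination terminal 116.53 + brokerage 309.69 + duty 5869.20 + delivery 846.99 = 13329.28

Seller's account: CNY 73760.85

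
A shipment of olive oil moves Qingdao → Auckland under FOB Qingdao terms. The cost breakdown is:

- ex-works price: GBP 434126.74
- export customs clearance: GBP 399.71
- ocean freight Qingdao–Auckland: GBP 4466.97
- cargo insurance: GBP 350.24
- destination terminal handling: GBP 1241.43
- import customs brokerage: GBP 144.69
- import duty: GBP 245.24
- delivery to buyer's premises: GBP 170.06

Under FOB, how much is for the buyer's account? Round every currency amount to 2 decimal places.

FOB: the seller bears costs until goods are on board at the origin port; the buyer bears freight, insurance and all costs thereafter.
Seller's account: goods 434126.74 + export clearance 399.71 = 434526.45
Buyer's account: freight 4466.97 + insurance 350.24 + destination terminal 1241.43 + brokerage 144.69 + duty 245.24 + delivery 170.06 = 6618.63

Buyer's account: GBP 6618.63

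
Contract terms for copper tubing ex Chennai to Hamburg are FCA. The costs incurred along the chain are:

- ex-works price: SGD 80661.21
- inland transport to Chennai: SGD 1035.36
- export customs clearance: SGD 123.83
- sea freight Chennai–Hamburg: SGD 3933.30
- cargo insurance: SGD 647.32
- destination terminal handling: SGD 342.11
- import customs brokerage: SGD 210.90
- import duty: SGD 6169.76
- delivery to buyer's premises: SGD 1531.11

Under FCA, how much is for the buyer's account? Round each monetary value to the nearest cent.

FCA: the seller delivers export-cleared goods to the carrier; the buyer bears costs from that point.
Seller's account: goods 80661.21 + inland to port 1035.36 + export clearance 123.83 = 81820.40
Buyer's account: freight 3933.30 + insurance 647.32 + destination terminal 342.11 + brokerage 210.90 + duty 6169.76 + delivery 1531.11 = 12834.50

Buyer's account: SGD 12834.50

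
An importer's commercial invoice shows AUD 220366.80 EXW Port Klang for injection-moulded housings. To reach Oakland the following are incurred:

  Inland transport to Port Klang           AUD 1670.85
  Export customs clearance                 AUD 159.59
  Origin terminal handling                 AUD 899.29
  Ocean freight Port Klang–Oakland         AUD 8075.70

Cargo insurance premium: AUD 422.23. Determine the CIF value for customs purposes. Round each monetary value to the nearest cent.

CIF value: AUD 231594.46

CIF = EXW price + pre-shipment costs + freight + insurance
CIF = 220366.80 + 1670.85 + 159.59 + 899.29 + 8075.70 + 422.23 = 231594.46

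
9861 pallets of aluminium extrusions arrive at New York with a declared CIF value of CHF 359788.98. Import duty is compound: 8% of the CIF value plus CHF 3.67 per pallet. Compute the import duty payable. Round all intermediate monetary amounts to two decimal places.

Import duty: CHF 64972.99

Ad valorem component: 359788.98 × 8% = 28783.12
Specific component: 9861 × 3.67 = 36189.87
Import duty = 28783.12 + 36189.87 = 64972.99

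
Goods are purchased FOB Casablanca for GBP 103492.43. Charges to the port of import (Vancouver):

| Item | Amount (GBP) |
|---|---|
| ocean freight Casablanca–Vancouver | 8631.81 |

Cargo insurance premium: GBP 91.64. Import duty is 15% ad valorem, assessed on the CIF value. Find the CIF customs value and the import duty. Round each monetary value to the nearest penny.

CIF = FOB price + freight + insurance
CIF = 103492.43 + 8631.81 + 91.64 = 112215.88
Import duty = 112215.88 × 15% = 16832.38

CIF value: GBP 112215.88; import duty: GBP 16832.38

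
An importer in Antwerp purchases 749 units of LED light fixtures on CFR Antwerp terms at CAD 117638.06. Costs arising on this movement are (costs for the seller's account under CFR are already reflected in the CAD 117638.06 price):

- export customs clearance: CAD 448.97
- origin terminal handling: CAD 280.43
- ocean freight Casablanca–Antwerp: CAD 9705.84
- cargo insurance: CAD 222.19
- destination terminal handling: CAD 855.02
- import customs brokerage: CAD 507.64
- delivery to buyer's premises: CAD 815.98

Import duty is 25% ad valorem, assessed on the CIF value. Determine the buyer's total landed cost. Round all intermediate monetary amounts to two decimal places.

Total landed cost: CAD 149503.95

CFR: the seller pays costs through ocean freight to the destination port, but not insurance.
Already in the invoice (seller's account under CFR): export clearance, origin terminal, freight — exclude.
CIF value = CFR price + insurance = 117638.06 + 222.19 = 117860.25
Import duty = 117860.25 × 25% = 29465.06
Buyer bears: insurance 222.19 + destination terminal 855.02 + brokerage 507.64 + delivery 815.98 + duty 29465.06 = 31865.89
Landed cost = invoice 117638.06 + 31865.89 = 149503.95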